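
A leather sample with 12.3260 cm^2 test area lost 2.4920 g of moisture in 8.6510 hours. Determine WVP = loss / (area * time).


Formula: WVP = loss / (area * time)
Substituting: WVP = 2.4920 / (12.3260 * 8.6510)
Result: 0.02337 g/(cm^2*hr)


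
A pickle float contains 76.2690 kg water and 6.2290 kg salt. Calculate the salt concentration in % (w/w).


Formula: Conc = salt / (water + salt) * 100
Substituting: Conc = 6.2290 / (76.2690 + 6.2290) * 100
Result: 7.5505 %


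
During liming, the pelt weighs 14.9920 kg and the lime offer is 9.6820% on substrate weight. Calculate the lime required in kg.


Formula: Lime = substrate * pct / 100
Substituting: Lime = 14.9920 * 9.6820 / 100
Result: 1.4515 kg


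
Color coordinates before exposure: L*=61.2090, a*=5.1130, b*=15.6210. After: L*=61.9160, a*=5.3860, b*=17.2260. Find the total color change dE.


dL = 0.7070, da = 0.2730, db = 1.6050
dE = sqrt(0.7070^2 + 0.2730^2 + 1.6050^2) = 1.7749


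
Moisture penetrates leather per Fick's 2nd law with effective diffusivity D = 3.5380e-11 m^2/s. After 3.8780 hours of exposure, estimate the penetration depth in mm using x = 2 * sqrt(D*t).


t = 3.8780 hr * 3600 = 13960.8000 s
D * t = 3.5380e-11 * 13960.8000 = 4.9393e-07
x = 2 * sqrt(D*t) = 2 * sqrt(4.9393e-07) = 0.00140561 m = 1.4056 mm


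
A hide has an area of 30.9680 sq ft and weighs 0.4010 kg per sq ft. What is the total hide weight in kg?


Formula: Weight = area * weight_per_sqft
Substituting: Weight = 30.9680 * 0.4010
Result: 12.4182 kg


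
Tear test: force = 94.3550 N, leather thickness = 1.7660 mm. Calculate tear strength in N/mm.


Formula: Tear strength = force / thickness
Substituting: Tear strength = 94.3550 / 1.7660
Result: 53.4287 N/mm


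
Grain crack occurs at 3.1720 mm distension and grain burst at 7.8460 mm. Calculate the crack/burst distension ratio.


Formula: Ratio = crack / burst
Substituting: Ratio = 3.1720 / 7.8460
Result: 0.4043


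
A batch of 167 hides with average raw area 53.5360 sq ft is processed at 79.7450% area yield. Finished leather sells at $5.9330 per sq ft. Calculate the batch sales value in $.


Raw_total = N * avg_area = 167 * 53.5360 = 8940.5120 sq ft
Finished = Raw_total * yield / 100 = 8940.5120 * 79.7450 / 100 = 7129.6113 sq ft
Value = Finished * price = 7129.6113 * 5.9330 = 42299.9838 $


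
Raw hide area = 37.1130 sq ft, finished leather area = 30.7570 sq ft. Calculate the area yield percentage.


Formula: Yield = finished / raw * 100
Substituting: Yield = 30.7570 / 37.1130 * 100
Result: 82.8739 %


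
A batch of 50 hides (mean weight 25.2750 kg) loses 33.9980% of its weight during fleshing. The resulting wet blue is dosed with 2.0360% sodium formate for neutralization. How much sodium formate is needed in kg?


Total_raw = N * avg_wt = 50 * 25.2750 = 1263.7500 kg
Substrate = Total_raw * (1 - loss/100) = 1263.7500 * (1 - 33.9980/100) = 834.1003 kg
Neutralizer = Substrate * pct / 100 = 834.1003 * 2.0360 / 100 = 16.9823 kg


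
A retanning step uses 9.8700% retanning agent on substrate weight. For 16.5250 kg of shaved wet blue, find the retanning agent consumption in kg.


Formula: Retan = substrate * pct / 100
Substituting: Retan = 16.5250 * 9.8700 / 100
Result: 1.6310 kg


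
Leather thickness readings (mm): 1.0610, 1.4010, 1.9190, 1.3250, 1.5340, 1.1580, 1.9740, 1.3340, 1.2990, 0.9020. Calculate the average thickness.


Formula: Average = sum / n
Substituting: Average = 13.9070 / 10
Result: 1.3907 mm


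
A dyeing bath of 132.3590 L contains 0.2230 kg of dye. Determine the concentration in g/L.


Formula: Conc = dye_mass(kg) / volume(L) * 1000
Substituting: Conc = 0.2230 / 132.3590 * 1000
Result: 1.6848 g/L


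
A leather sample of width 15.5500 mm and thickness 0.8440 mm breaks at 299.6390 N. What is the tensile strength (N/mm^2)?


Formula: TS = force / (width * thickness)
Substituting: TS = 299.6390 / (15.5500 * 0.8440)
Result: 22.8310 N/mm^2


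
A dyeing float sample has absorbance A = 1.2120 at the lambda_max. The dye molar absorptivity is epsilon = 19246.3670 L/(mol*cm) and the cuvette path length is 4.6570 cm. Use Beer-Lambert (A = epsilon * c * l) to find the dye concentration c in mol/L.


Formula: c = A / (epsilon * l)
Substituting: c = 1.2120 / (19246.3670 * 4.6570)
Result: 1.3522e-05 mol/L


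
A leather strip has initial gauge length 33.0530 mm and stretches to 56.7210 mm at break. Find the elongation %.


Formula: Elongation = (Lf - L0) / L0 * 100
Substituting: Elongation = (56.7210 - 33.0530) / 33.0530 * 100
Result: 71.6062 %


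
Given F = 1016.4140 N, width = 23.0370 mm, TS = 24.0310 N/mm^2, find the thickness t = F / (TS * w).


Formula: t = F / (TS * w)
Substituting: t = 1016.4140 / (24.0310 * 23.0370)
Result: 1.8360 mm


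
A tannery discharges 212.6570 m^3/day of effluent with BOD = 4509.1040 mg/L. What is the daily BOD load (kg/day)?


Formula: BOD_load = volume * conc / 1000
Substituting: BOD_load = 212.6570 * 4509.1040 / 1000
Result: 958.8925 kg/day


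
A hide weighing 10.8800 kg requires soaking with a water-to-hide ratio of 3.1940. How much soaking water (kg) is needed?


Formula: Water = hide_weight * ratio
Substituting: Water = 10.8800 * 3.1940
Result: 34.7507 kg


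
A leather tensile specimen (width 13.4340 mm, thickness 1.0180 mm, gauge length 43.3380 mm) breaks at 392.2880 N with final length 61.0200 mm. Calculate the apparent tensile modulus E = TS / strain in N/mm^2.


TS = F / (w * t) = 392.2880 / (13.4340 * 1.0180) = 28.6848 N/mm^2
strain = (Lf - L0) / L0 = (61.0200 - 43.3380) / 43.3380 = 0.4080
E = TS / strain = 28.6848 / 0.4080 = 70.3055 N/mm^2


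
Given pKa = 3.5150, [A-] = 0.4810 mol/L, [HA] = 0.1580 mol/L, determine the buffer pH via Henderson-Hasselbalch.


ratio = [A-] / [HA] = 0.4810 / 0.1580 = 3.0443
log10(ratio) = 0.4835
pH = pKa + log10(ratio) = 3.5150 + 0.4835 = 3.9985


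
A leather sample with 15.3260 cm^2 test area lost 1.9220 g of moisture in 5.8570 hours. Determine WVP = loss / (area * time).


Formula: WVP = loss / (area * time)
Substituting: WVP = 1.9220 / (15.3260 * 5.8570)
Result: 0.0214116 g/(cm^2*hr)


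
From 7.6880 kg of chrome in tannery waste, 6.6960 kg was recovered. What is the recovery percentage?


Formula: Recovery = recovered / input * 100
Substituting: Recovery = 6.6960 / 7.6880 * 100
Result: 87.0968 %


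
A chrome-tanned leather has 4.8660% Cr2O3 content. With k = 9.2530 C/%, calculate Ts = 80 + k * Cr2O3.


Formula: Ts = 80 + k * Cr2O3
Substituting: Ts = 80 + 9.2530 * 4.8660
Result: 125.0251 C


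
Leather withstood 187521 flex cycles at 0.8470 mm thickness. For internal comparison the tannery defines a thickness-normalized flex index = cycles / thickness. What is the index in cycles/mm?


Formula: Index = cycles / thickness
Substituting: Index = 187521 / 0.8470
Result: 221394.3329 cycles/mm


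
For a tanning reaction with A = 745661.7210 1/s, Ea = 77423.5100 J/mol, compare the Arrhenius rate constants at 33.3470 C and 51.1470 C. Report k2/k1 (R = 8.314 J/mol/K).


T1 = 33.3470 + 273.15 = 306.4970 K; T2 = 51.1470 + 273.15 = 324.2970 K
k1 = A * exp(-Ea/(R*T1)) = 745661.7210 * exp(-77423.5100/(8.314*306.4970)) = 4.7555e-08 1/s
k2 = A * exp(-Ea/(R*T2)) = 745661.7210 * exp(-77423.5100/(8.314*324.2970)) = 2.5203e-07 1/s
k2/k1 = 2.5203e-07 / 4.7555e-08 = 5.2999


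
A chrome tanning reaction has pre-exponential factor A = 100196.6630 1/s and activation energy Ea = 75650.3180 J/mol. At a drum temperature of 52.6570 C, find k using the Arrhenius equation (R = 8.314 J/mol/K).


T_K = T_C + 273.15 = 52.6570 + 273.15 = 325.8070 K
exponent = -Ea / (R * T_K) = -75650.3180 / (8.314 * 325.8070) = -27.9280
k = A * exp(exponent) = 100196.6630 * exp(-27.9280) = 7.4450e-08 1/s


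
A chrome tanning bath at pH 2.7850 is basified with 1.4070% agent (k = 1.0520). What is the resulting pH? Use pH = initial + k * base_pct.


Formula: pH_final = pH_initial + k * base_pct
Substituting: pH_final = 2.7850 + 1.0520 * 1.4070
Result: 4.2652


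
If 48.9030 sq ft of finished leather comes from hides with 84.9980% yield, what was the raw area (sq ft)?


Formula: raw = finished * 100 / yield
Substituting: raw = 48.9030 * 100 / 84.9980
Result: 57.5343 sq ft


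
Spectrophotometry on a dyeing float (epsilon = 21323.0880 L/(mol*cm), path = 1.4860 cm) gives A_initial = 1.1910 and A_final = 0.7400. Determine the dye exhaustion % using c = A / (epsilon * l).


c_initial = A_i / (epsilon * l) = 1.1910 / (21323.0880 * 1.4860) = 3.7587e-05 mol/L
c_final = A_f / (epsilon * l) = 0.7400 / (21323.0880 * 1.4860) = 2.3354e-05 mol/L
Exhaustion = (c_initial - c_final) / c_initial * 100 = (3.7587e-05 - 2.3354e-05) / 3.7587e-05 * 100 = 37.8673 %


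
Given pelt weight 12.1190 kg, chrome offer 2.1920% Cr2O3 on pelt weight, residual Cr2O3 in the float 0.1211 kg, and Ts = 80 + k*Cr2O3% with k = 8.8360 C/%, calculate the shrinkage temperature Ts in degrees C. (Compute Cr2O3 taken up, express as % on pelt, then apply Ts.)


Offered = pelt * offer_pct / 100 = 12.1190 * 2.1920 / 100 = 0.2656 kg
Uptake = offered - residual = 0.2656 - 0.1211 = 0.1445 kg
Cr2O3% on pelt = uptake / pelt * 100 = 0.1445 / 12.1190 * 100 = 1.1927 %
Ts = 80 + k * Cr2O3% = 80 + 8.8360 * 1.1927 = 90.5391 C


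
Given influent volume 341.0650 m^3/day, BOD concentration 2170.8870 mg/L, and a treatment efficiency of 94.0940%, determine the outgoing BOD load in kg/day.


Load_in = volume * conc / 1000 = 341.0650 * 2170.8870 / 1000 = 740.4136 kg/day
Removed = Load_in * eff / 100 = 740.4136 * 94.0940 / 100 = 696.6847 kg/day
Load_out = Load_in - Removed = 740.4136 - 696.6847 = 43.7288 kg/day


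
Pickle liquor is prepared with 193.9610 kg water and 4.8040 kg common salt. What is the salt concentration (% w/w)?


Formula: Conc = salt / (water + salt) * 100
Substituting: Conc = 4.8040 / (193.9610 + 4.8040) * 100
Result: 2.4169 %


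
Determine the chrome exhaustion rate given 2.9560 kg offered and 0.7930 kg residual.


Formula: Uptake = (offered - residual) / offered * 100
Substituting: Uptake = (2.9560 - 0.7930) / 2.9560 * 100
Result: 73.1732 %


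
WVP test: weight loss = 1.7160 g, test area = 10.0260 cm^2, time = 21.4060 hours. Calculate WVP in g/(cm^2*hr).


Formula: WVP = loss / (area * time)
Substituting: WVP = 1.7160 / (10.0260 * 21.4060)
Result: 0.00799566 g/(cm^2*hr)


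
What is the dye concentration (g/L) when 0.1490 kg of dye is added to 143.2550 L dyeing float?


Formula: Conc = dye_mass(kg) / volume(L) * 1000
Substituting: Conc = 0.1490 / 143.2550 * 1000
Result: 1.0401 g/L


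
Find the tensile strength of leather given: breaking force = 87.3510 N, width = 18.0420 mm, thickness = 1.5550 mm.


Formula: TS = force / (width * thickness)
Substituting: TS = 87.3510 / (18.0420 * 1.5550)
Result: 3.1135 N/mm^2


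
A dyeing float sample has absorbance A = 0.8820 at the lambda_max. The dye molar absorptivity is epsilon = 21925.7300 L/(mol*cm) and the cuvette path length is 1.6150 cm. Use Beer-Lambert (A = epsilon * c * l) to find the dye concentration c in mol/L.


Formula: c = A / (epsilon * l)
Substituting: c = 0.8820 / (21925.7300 * 1.6150)
Result: 2.4908e-05 mol/L


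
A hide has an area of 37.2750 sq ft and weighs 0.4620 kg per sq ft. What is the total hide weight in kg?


Formula: Weight = area * weight_per_sqft
Substituting: Weight = 37.2750 * 0.4620
Result: 17.2211 kg


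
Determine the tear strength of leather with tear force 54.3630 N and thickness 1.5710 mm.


Formula: Tear strength = force / thickness
Substituting: Tear strength = 54.3630 / 1.5710
Result: 34.6041 N/mm


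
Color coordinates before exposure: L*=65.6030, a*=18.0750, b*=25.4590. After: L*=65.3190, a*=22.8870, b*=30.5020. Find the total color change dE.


dL = -0.2840, da = 4.8120, db = 5.0430
dE = sqrt((-0.2840)^2 + 4.8120^2 + 5.0430^2) = 6.9762


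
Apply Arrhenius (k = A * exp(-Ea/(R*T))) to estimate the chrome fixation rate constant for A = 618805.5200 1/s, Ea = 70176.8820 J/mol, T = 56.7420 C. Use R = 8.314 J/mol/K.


T_K = T_C + 273.15 = 56.7420 + 273.15 = 329.8920 K
exponent = -Ea / (R * T_K) = -70176.8820 / (8.314 * 329.8920) = -25.5866
k = A * exp(exponent) = 618805.5200 * exp(-25.5866) = 4.7802e-06 1/s


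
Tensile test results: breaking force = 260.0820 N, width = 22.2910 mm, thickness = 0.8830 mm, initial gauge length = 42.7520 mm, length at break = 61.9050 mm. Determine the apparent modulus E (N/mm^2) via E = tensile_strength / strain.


TS = F / (w * t) = 260.0820 / (22.2910 * 0.8830) = 13.2136 N/mm^2
strain = (Lf - L0) / L0 = (61.9050 - 42.7520) / 42.7520 = 0.4480
E = TS / strain = 13.2136 / 0.4480 = 29.4944 N/mm^2


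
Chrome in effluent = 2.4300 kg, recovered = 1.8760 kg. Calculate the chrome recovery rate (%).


Formula: Recovery = recovered / input * 100
Substituting: Recovery = 1.8760 / 2.4300 * 100
Result: 77.2016 %


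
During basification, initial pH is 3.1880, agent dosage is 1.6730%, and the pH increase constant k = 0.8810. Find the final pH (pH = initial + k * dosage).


Formula: pH_final = pH_initial + k * base_pct
Substituting: pH_final = 3.1880 + 0.8810 * 1.6730
Result: 4.6619


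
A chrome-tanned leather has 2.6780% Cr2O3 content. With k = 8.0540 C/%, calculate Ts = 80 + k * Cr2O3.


Formula: Ts = 80 + k * Cr2O3
Substituting: Ts = 80 + 8.0540 * 2.6780
Result: 101.5686 C


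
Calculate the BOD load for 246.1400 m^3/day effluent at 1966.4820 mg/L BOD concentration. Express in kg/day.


Formula: BOD_load = volume * conc / 1000
Substituting: BOD_load = 246.1400 * 1966.4820 / 1000
Result: 484.0299 kg/day


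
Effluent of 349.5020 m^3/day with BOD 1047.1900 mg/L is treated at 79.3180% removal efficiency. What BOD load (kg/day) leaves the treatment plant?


Load_in = volume * conc / 1000 = 349.5020 * 1047.1900 / 1000 = 365.9950 kg/day
Removed = Load_in * eff / 100 = 365.9950 * 79.3180 / 100 = 290.2999 kg/day
Load_out = Load_in - Removed = 365.9950 - 290.2999 = 75.6951 kg/day


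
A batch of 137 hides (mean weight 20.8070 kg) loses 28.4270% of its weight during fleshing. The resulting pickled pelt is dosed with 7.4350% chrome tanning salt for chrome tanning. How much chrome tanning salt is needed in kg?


Total_raw = N * avg_wt = 137 * 20.8070 = 2850.5590 kg
Substrate = Total_raw * (1 - loss/100) = 2850.5590 * (1 - 28.4270/100) = 2040.2306 kg
Chrome = Substrate * pct / 100 = 2040.2306 * 7.4350 / 100 = 151.6911 kg


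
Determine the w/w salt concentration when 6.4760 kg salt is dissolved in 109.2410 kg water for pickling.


Formula: Conc = salt / (water + salt) * 100
Substituting: Conc = 6.4760 / (109.2410 + 6.4760) * 100
Result: 5.5964 %


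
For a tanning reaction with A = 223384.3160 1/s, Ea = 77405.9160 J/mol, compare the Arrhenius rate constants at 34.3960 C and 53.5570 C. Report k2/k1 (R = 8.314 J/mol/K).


T1 = 34.3960 + 273.15 = 307.5460 K; T2 = 53.5570 + 273.15 = 326.7070 K
k1 = A * exp(-Ea/(R*T1)) = 223384.3160 * exp(-77405.9160/(8.314*307.5460)) = 1.5911e-08 1/s
k2 = A * exp(-Ea/(R*T2)) = 223384.3160 * exp(-77405.9160/(8.314*326.7070)) = 9.3924e-08 1/s
k2/k1 = 9.3924e-08 / 1.5911e-08 = 5.9031


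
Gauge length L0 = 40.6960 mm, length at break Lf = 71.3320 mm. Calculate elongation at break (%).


Formula: Elongation = (Lf - L0) / L0 * 100
Substituting: Elongation = (71.3320 - 40.6960) / 40.6960 * 100
Result: 75.2801 %


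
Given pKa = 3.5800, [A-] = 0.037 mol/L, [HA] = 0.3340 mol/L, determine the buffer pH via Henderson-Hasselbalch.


ratio = [A-] / [HA] = 0.037 / 0.3340 = 0.1108
log10(ratio) = -0.9555
pH = pKa + log10(ratio) = 3.5800 - 0.9555 = 2.6245


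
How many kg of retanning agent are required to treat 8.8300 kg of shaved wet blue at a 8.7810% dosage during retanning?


Formula: Retan = substrate * pct / 100
Substituting: Retan = 8.8300 * 8.7810 / 100
Result: 0.7754 kg


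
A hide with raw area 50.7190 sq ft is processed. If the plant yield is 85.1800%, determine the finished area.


Formula: finished = raw * yield / 100
Substituting: finished = 50.7190 * 85.1800 / 100
Result: 43.2024 sq ft


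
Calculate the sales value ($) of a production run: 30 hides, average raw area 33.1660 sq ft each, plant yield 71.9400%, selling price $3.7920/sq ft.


Raw_total = N * avg_area = 30 * 33.1660 = 994.9800 sq ft
Finished = Raw_total * yield / 100 = 994.9800 * 71.9400 / 100 = 715.7886 sq ft
Value = Finished * price = 715.7886 * 3.7920 = 2714.2704 $


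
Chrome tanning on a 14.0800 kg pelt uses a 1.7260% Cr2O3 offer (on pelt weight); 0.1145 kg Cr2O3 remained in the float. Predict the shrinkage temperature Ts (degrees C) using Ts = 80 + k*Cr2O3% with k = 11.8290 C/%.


Offered = pelt * offer_pct / 100 = 14.0800 * 1.7260 / 100 = 0.2430 kg
Uptake = offered - residual = 0.2430 - 0.1145 = 0.1285 kg
Cr2O3% on pelt = uptake / pelt * 100 = 0.1285 / 14.0800 * 100 = 0.9128 %
Ts = 80 + k * Cr2O3% = 80 + 11.8290 * 0.9128 = 90.7974 C


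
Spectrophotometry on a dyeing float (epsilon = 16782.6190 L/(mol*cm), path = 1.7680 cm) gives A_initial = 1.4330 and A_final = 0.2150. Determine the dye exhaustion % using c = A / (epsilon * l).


c_initial = A_i / (epsilon * l) = 1.4330 / (16782.6190 * 1.7680) = 4.8295e-05 mol/L
c_final = A_f / (epsilon * l) = 0.2150 / (16782.6190 * 1.7680) = 7.2460e-06 mol/L
Exhaustion = (c_initial - c_final) / c_initial * 100 = (4.8295e-05 - 7.2460e-06) / 4.8295e-05 * 100 = 84.9965 %


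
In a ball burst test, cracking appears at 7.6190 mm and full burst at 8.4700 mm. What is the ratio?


Formula: Ratio = crack / burst
Substituting: Ratio = 7.6190 / 8.4700
Result: 0.8995


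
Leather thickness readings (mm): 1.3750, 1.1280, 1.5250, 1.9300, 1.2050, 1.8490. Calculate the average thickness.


Formula: Average = sum / n
Substituting: Average = 9.0120 / 6
Result: 1.5020 mm


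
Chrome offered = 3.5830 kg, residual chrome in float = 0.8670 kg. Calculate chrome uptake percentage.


Formula: Uptake = (offered - residual) / offered * 100
Substituting: Uptake = (3.5830 - 0.8670) / 3.5830 * 100
Result: 75.8024 %


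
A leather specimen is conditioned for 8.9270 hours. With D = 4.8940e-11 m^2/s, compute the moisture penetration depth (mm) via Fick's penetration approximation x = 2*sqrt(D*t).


t = 8.9270 hr * 3600 = 32137.2000 s
D * t = 4.8940e-11 * 32137.2000 = 1.5728e-06
x = 2 * sqrt(D*t) = 2 * sqrt(1.5728e-06) = 0.00250822 m = 2.5082 mm


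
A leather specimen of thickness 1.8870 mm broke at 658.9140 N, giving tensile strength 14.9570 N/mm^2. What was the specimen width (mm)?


Formula: w = F / (TS * t)
Substituting: w = 658.9140 / (14.9570 * 1.8870)
Result: 23.3460 mm


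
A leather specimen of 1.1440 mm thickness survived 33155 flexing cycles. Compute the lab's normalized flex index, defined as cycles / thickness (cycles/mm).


Formula: Index = cycles / thickness
Substituting: Index = 33155 / 1.1440
Result: 28981.6434 cycles/mm


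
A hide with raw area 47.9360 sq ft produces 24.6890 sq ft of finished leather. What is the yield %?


Formula: Yield = finished / raw * 100
Substituting: Yield = 24.6890 / 47.9360 * 100
Result: 51.5041 %


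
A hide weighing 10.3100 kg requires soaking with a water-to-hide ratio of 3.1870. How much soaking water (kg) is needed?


Formula: Water = hide_weight * ratio
Substituting: Water = 10.3100 * 3.1870
Result: 32.8580 kg


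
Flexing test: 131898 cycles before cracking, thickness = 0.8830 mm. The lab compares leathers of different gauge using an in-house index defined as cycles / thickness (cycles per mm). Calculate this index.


Formula: Index = cycles / thickness
Substituting: Index = 131898 / 0.8830
Result: 149374.8584 cycles/mm


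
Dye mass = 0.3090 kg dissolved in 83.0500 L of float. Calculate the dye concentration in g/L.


Formula: Conc = dye_mass(kg) / volume(L) * 1000
Substituting: Conc = 0.3090 / 83.0500 * 1000
Result: 3.7207 g/L


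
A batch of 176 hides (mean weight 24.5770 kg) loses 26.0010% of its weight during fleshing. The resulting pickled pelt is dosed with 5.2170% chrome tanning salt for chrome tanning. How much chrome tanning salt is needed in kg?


Total_raw = N * avg_wt = 176 * 24.5770 = 4325.5520 kg
Substrate = Total_raw * (1 - loss/100) = 4325.5520 * (1 - 26.0010/100) = 3200.8652 kg
Chrome = Substrate * pct / 100 = 3200.8652 * 5.2170 / 100 = 166.9891 kg


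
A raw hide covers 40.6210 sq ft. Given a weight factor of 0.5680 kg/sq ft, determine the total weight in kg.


Formula: Weight = area * weight_per_sqft
Substituting: Weight = 40.6210 * 0.5680
Result: 23.0727 kg


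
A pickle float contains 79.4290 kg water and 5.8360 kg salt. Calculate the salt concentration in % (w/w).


Formula: Conc = salt / (water + salt) * 100
Substituting: Conc = 5.8360 / (79.4290 + 5.8360) * 100
Result: 6.8445 %


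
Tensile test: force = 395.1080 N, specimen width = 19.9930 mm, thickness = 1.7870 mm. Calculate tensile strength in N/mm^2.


Formula: TS = force / (width * thickness)
Substituting: TS = 395.1080 / (19.9930 * 1.7870)
Result: 11.0589 N/mm^2


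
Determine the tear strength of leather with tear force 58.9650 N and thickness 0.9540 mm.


Formula: Tear strength = force / thickness
Substituting: Tear strength = 58.9650 / 0.9540
Result: 61.8082 N/mm


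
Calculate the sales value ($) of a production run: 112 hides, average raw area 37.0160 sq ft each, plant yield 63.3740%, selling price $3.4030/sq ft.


Raw_total = N * avg_area = 112 * 37.0160 = 4145.7920 sq ft
Finished = Raw_total * yield / 100 = 4145.7920 * 63.3740 / 100 = 2627.3542 sq ft
Value = Finished * price = 2627.3542 * 3.4030 = 8940.8864 $


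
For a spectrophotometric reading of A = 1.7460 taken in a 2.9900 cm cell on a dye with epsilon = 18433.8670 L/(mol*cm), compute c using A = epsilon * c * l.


Formula: c = A / (epsilon * l)
Substituting: c = 1.7460 / (18433.8670 * 2.9900)
Result: 3.1678e-05 mol/L


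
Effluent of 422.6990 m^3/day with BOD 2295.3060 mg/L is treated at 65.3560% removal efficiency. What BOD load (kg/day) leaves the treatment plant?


Load_in = volume * conc / 1000 = 422.6990 * 2295.3060 / 1000 = 970.2236 kg/day
Removed = Load_in * eff / 100 = 970.2236 * 65.3560 / 100 = 634.0993 kg/day
Load_out = Load_in - Removed = 970.2236 - 634.0993 = 336.1242 kg/day


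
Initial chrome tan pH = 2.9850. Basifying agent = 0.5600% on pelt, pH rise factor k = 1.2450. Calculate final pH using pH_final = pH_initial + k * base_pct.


Formula: pH_final = pH_initial + k * base_pct
Substituting: pH_final = 2.9850 + 1.2450 * 0.5600
Result: 3.6822


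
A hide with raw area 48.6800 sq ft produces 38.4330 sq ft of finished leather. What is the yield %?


Formula: Yield = finished / raw * 100
Substituting: Yield = 38.4330 / 48.6800 * 100
Result: 78.9503 %


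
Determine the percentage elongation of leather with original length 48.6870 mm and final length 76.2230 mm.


Formula: Elongation = (Lf - L0) / L0 * 100
Substituting: Elongation = (76.2230 - 48.6870) / 48.6870 * 100
Result: 56.5572 %


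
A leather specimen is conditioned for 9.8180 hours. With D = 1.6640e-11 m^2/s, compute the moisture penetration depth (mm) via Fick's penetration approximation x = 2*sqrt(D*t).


t = 9.8180 hr * 3600 = 35344.8000 s
D * t = 1.6640e-11 * 35344.8000 = 5.8814e-07
x = 2 * sqrt(D*t) = 2 * sqrt(5.8814e-07) = 0.0015338 m = 1.5338 mm


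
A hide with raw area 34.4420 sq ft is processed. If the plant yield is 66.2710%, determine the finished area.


Formula: finished = raw * yield / 100
Substituting: finished = 34.4420 * 66.2710 / 100
Result: 22.8251 sq ft


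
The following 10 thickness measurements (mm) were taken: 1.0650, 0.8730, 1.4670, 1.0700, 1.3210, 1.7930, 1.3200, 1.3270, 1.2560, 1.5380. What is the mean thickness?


Formula: Average = sum / n
Substituting: Average = 13.0300 / 10
Result: 1.3030 mm


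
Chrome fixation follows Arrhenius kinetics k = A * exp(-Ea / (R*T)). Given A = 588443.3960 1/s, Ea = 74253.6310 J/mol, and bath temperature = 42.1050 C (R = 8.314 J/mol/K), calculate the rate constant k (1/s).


T_K = T_C + 273.15 = 42.1050 + 273.15 = 315.2550 K
exponent = -Ea / (R * T_K) = -74253.6310 / (8.314 * 315.2550) = -28.3299
k = A * exp(exponent) = 588443.3960 * exp(-28.3299) = 2.9253e-07 1/s


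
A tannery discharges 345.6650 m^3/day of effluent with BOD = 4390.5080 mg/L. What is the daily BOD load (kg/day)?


Formula: BOD_load = volume * conc / 1000
Substituting: BOD_load = 345.6650 * 4390.5080 / 1000
Result: 1517.6449 kg/day


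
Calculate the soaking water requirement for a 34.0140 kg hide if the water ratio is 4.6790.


Formula: Water = hide_weight * ratio
Substituting: Water = 34.0140 * 4.6790
Result: 159.1515 kg


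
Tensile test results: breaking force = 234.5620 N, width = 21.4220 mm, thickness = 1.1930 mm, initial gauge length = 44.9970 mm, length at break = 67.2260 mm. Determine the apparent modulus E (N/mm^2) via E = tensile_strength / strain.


TS = F / (w * t) = 234.5620 / (21.4220 * 1.1930) = 9.1782 N/mm^2
strain = (Lf - L0) / L0 = (67.2260 - 44.9970) / 44.9970 = 0.4940
E = TS / strain = 9.1782 / 0.4940 = 18.5789 N/mm^2


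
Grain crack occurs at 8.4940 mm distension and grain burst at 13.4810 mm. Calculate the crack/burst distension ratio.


Formula: Ratio = crack / burst
Substituting: Ratio = 8.4940 / 13.4810
Result: 0.6301


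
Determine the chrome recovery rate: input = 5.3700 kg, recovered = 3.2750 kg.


Formula: Recovery = recovered / input * 100
Substituting: Recovery = 3.2750 / 5.3700 * 100
Result: 60.9870 %


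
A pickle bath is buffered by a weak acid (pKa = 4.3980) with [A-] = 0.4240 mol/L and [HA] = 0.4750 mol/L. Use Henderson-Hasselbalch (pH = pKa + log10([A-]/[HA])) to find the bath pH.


ratio = [A-] / [HA] = 0.4240 / 0.4750 = 0.8926
log10(ratio) = -0.0493278
pH = pKa + log10(ratio) = 4.3980 - 0.0493278 = 4.3487


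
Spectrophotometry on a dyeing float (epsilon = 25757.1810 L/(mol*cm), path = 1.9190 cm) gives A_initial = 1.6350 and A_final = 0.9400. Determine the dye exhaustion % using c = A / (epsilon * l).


c_initial = A_i / (epsilon * l) = 1.6350 / (25757.1810 * 1.9190) = 3.3078e-05 mol/L
c_final = A_f / (epsilon * l) = 0.9400 / (25757.1810 * 1.9190) = 1.9018e-05 mol/L
Exhaustion = (c_initial - c_final) / c_initial * 100 = (3.3078e-05 - 1.9018e-05) / 3.3078e-05 * 100 = 42.5076 %


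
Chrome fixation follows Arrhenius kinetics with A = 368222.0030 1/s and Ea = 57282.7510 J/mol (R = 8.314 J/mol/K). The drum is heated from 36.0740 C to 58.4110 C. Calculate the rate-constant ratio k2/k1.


T1 = 36.0740 + 273.15 = 309.2240 K; T2 = 58.4110 + 273.15 = 331.5610 K
k1 = A * exp(-Ea/(R*T1)) = 368222.0030 * exp(-57282.7510/(8.314*309.2240)) = 7.7528e-05 1/s
k2 = A * exp(-Ea/(R*T2)) = 368222.0030 * exp(-57282.7510/(8.314*331.5610)) = 3.4783e-04 1/s
k2/k1 = 3.4783e-04 / 7.7528e-05 = 4.4865


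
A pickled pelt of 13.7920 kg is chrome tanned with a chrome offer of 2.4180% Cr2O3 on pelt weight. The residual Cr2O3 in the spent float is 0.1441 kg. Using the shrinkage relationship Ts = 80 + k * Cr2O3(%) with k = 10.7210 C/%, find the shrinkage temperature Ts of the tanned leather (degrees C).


Offered = pelt * offer_pct / 100 = 13.7920 * 2.4180 / 100 = 0.3335 kg
Uptake = offered - residual = 0.3335 - 0.1441 = 0.1894 kg
Cr2O3% on pelt = uptake / pelt * 100 = 0.1894 / 13.7920 * 100 = 1.3732 %
Ts = 80 + k * Cr2O3% = 80 + 10.7210 * 1.3732 = 94.7220 C


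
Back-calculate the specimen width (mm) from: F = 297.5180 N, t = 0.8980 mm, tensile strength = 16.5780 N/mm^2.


Formula: w = F / (TS * t)
Substituting: w = 297.5180 / (16.5780 * 0.8980)
Result: 19.9850 mm


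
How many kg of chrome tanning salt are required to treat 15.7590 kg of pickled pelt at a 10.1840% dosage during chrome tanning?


Formula: Chrome = substrate * pct / 100
Substituting: Chrome = 15.7590 * 10.1840 / 100
Result: 1.6049 kg


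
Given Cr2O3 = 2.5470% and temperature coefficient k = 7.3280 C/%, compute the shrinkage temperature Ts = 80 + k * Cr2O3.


Formula: Ts = 80 + k * Cr2O3
Substituting: Ts = 80 + 7.3280 * 2.5470
Result: 98.6644 C


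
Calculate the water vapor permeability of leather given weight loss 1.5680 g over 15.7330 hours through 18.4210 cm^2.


Formula: WVP = loss / (area * time)
Substituting: WVP = 1.5680 / (18.4210 * 15.7330)
Result: 0.0054103 g/(cm^2*hr)


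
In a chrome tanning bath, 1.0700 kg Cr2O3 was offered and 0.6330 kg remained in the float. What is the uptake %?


Formula: Uptake = (offered - residual) / offered * 100
Substituting: Uptake = (1.0700 - 0.6330) / 1.0700 * 100
Result: 40.8411 %


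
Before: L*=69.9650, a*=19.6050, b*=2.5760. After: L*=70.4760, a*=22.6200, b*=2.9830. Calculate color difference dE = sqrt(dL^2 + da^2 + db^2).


dL = 0.5110, da = 3.0150, db = 0.4070
dE = sqrt(0.5110^2 + 3.0150^2 + 0.4070^2) = 3.0850


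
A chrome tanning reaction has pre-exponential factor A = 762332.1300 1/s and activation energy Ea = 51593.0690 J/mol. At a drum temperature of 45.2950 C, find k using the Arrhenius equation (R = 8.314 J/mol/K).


T_K = T_C + 273.15 = 45.2950 + 273.15 = 318.4450 K
exponent = -Ea / (R * T_K) = -51593.0690 / (8.314 * 318.4450) = -19.4871
k = A * exp(exponent) = 762332.1300 * exp(-19.4871) = 0.00262428 1/s


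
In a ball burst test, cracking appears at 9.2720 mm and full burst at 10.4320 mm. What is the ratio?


Formula: Ratio = crack / burst
Substituting: Ratio = 9.2720 / 10.4320
Result: 0.8888


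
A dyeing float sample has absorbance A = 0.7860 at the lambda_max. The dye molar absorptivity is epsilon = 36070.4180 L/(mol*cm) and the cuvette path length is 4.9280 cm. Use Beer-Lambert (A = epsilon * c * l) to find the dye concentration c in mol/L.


Formula: c = A / (epsilon * l)
Substituting: c = 0.7860 / (36070.4180 * 4.9280)
Result: 4.4218e-06 mol/L


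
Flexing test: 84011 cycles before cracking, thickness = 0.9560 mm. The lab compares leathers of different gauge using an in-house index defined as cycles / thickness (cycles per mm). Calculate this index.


Formula: Index = cycles / thickness
Substituting: Index = 84011 / 0.9560
Result: 87877.6151 cycles/mm


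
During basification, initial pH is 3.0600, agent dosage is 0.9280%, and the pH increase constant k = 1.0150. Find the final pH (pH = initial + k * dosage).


Formula: pH_final = pH_initial + k * base_pct
Substituting: pH_final = 3.0600 + 1.0150 * 0.9280
Result: 4.0019


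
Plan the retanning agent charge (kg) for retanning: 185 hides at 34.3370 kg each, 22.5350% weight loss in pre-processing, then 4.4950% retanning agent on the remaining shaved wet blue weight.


Total_raw = N * avg_wt = 185 * 34.3370 = 6352.3450 kg
Substrate = Total_raw * (1 - loss/100) = 6352.3450 * (1 - 22.5350/100) = 4920.8441 kg
Retan = Substrate * pct / 100 = 4920.8441 * 4.4950 / 100 = 221.1919 kg


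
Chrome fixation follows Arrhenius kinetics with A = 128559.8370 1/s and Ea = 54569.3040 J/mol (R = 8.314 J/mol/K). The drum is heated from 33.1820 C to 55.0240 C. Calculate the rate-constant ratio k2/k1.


T1 = 33.1820 + 273.15 = 306.3320 K; T2 = 55.0240 + 273.15 = 328.1740 K
k1 = A * exp(-Ea/(R*T1)) = 128559.8370 * exp(-54569.3040/(8.314*306.3320)) = 6.3651e-05 1/s
k2 = A * exp(-Ea/(R*T2)) = 128559.8370 * exp(-54569.3040/(8.314*328.1740)) = 2.6493e-04 1/s
k2/k1 = 2.6493e-04 / 6.3651e-05 = 4.1622


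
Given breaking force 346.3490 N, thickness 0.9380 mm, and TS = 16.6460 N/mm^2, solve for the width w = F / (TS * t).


Formula: w = F / (TS * t)
Substituting: w = 346.3490 / (16.6460 * 0.9380)
Result: 22.1820 mm


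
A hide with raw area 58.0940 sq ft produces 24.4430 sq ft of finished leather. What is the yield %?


Formula: Yield = finished / raw * 100
Substituting: Yield = 24.4430 / 58.0940 * 100
Result: 42.0749 %


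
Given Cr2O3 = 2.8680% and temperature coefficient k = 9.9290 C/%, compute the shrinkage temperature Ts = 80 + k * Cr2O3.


Formula: Ts = 80 + k * Cr2O3
Substituting: Ts = 80 + 9.9290 * 2.8680
Result: 108.4764 C


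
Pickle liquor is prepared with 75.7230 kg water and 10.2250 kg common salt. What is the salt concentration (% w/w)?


Formula: Conc = salt / (water + salt) * 100
Substituting: Conc = 10.2250 / (75.7230 + 10.2250) * 100
Result: 11.8967 %


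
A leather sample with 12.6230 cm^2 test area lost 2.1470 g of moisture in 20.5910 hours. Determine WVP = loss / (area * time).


Formula: WVP = loss / (area * time)
Substituting: WVP = 2.1470 / (12.6230 * 20.5910)
Result: 0.00826023 g/(cm^2*hr)


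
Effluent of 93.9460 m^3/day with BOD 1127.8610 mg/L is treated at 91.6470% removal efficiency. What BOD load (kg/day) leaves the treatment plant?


Load_in = volume * conc / 1000 = 93.9460 * 1127.8610 / 1000 = 105.9580 kg/day
Removed = Load_in * eff / 100 = 105.9580 * 91.6470 / 100 = 97.1074 kg/day
Load_out = Load_in - Removed = 105.9580 - 97.1074 = 8.8507 kg/day


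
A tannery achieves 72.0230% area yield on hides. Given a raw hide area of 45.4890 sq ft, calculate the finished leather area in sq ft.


Formula: finished = raw * yield / 100
Substituting: finished = 45.4890 * 72.0230 / 100
Result: 32.7625 sq ft


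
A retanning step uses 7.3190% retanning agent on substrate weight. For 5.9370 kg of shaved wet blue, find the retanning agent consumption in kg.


Formula: Retan = substrate * pct / 100
Substituting: Retan = 5.9370 * 7.3190 / 100
Result: 0.4345 kg


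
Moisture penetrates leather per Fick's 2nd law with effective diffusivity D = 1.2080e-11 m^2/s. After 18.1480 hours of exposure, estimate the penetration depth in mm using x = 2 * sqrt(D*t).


t = 18.1480 hr * 3600 = 65332.8000 s
D * t = 1.2080e-11 * 65332.8000 = 7.8922e-07
x = 2 * sqrt(D*t) = 2 * sqrt(7.8922e-07) = 0.00177676 m = 1.7768 mm


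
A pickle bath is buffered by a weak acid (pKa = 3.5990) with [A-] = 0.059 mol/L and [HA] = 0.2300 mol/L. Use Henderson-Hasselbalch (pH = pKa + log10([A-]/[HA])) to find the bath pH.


ratio = [A-] / [HA] = 0.059 / 0.2300 = 0.2565
log10(ratio) = -0.5909
pH = pKa + log10(ratio) = 3.5990 - 0.5909 = 3.0081


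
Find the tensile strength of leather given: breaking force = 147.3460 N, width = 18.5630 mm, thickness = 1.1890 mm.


Formula: TS = force / (width * thickness)
Substituting: TS = 147.3460 / (18.5630 * 1.1890)
Result: 6.6759 N/mm^2


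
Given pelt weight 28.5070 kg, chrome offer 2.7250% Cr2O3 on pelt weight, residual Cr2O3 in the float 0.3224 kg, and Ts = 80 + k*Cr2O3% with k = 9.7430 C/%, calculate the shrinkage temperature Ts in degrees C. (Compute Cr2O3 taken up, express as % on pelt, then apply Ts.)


Offered = pelt * offer_pct / 100 = 28.5070 * 2.7250 / 100 = 0.7768 kg
Uptake = offered - residual = 0.7768 - 0.3224 = 0.4544 kg
Cr2O3% on pelt = uptake / pelt * 100 = 0.4544 / 28.5070 * 100 = 1.5940 %
Ts = 80 + k * Cr2O3% = 80 + 9.7430 * 1.5940 = 95.5308 C


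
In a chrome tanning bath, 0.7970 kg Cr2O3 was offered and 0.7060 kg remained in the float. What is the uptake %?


Formula: Uptake = (offered - residual) / offered * 100
Substituting: Uptake = (0.7970 - 0.7060) / 0.7970 * 100
Result: 11.4178 %


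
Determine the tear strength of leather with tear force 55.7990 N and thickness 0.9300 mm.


Formula: Tear strength = force / thickness
Substituting: Tear strength = 55.7990 / 0.9300
Result: 59.9989 N/mm


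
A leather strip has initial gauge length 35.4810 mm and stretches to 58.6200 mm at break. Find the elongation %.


Formula: Elongation = (Lf - L0) / L0 * 100
Substituting: Elongation = (58.6200 - 35.4810) / 35.4810 * 100
Result: 65.2152 %


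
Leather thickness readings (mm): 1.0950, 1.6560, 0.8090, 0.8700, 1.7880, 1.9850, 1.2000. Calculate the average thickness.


Formula: Average = sum / n
Substituting: Average = 9.4030 / 7
Result: 1.3433 mm


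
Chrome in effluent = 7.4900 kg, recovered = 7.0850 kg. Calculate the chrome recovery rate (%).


Formula: Recovery = recovered / input * 100
Substituting: Recovery = 7.0850 / 7.4900 * 100
Result: 94.5928 %


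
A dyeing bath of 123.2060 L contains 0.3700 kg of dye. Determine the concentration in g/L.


Formula: Conc = dye_mass(kg) / volume(L) * 1000
Substituting: Conc = 0.3700 / 123.2060 * 1000
Result: 3.0031 g/L


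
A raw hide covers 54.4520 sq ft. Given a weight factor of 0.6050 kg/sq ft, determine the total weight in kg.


Formula: Weight = area * weight_per_sqft
Substituting: Weight = 54.4520 * 0.6050
Result: 32.9435 kg


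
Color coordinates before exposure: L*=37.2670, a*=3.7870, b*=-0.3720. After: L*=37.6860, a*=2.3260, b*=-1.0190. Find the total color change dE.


dL = 0.4190, da = -1.4610, db = -0.6470
dE = sqrt(0.4190^2 + (-1.4610)^2 + (-0.6470)^2) = 1.6519


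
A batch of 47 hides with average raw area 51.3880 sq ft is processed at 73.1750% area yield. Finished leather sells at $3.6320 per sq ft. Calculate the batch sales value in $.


Raw_total = N * avg_area = 47 * 51.3880 = 2415.2360 sq ft
Finished = Raw_total * yield / 100 = 2415.2360 * 73.1750 / 100 = 1767.3489 sq ft
Value = Finished * price = 1767.3489 * 3.6320 = 6419.0114 $


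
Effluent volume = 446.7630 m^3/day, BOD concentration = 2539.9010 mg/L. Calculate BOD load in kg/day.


Formula: BOD_load = volume * conc / 1000
Substituting: BOD_load = 446.7630 * 2539.9010 / 1000
Result: 1134.7338 kg/day


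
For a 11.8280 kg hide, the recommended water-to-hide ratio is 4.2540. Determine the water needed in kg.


Formula: Water = hide_weight * ratio
Substituting: Water = 11.8280 * 4.2540
Result: 50.3163 kg


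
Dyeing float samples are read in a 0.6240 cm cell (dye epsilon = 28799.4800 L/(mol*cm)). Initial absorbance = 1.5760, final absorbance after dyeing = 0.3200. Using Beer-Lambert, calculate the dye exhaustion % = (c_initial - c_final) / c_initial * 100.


c_initial = A_i / (epsilon * l) = 1.5760 / (28799.4800 * 0.6240) = 8.7697e-05 mol/L
c_final = A_f / (epsilon * l) = 0.3200 / (28799.4800 * 0.6240) = 1.7807e-05 mol/L
Exhaustion = (c_initial - c_final) / c_initial * 100 = (8.7697e-05 - 1.7807e-05) / 8.7697e-05 * 100 = 79.6954 %


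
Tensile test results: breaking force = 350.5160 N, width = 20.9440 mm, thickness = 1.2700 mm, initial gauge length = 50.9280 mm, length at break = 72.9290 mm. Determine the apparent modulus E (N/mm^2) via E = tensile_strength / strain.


TS = F / (w * t) = 350.5160 / (20.9440 * 1.2700) = 13.1778 N/mm^2
strain = (Lf - L0) / L0 = (72.9290 - 50.9280) / 50.9280 = 0.4320
E = TS / strain = 13.1778 / 0.4320 = 30.5041 N/mm^2


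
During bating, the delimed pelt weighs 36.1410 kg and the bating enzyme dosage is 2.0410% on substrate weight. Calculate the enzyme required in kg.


Formula: Enzyme = substrate * pct / 100
Substituting: Enzyme = 36.1410 * 2.0410 / 100
Result: 0.7376 kg


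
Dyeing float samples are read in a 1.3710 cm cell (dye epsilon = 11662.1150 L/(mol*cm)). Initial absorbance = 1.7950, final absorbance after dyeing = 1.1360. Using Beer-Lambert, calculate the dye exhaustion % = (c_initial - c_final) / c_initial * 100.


c_initial = A_i / (epsilon * l) = 1.7950 / (11662.1150 * 1.3710) = 1.1227e-04 mol/L
c_final = A_f / (epsilon * l) = 1.1360 / (11662.1150 * 1.3710) = 7.1050e-05 mol/L
Exhaustion = (c_initial - c_final) / c_initial * 100 = (1.1227e-04 - 7.1050e-05) / 1.1227e-04 * 100 = 36.7131 %


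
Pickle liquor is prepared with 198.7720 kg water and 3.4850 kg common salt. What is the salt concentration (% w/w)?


Formula: Conc = salt / (water + salt) * 100
Substituting: Conc = 3.4850 / (198.7720 + 3.4850) * 100
Result: 1.7231 %


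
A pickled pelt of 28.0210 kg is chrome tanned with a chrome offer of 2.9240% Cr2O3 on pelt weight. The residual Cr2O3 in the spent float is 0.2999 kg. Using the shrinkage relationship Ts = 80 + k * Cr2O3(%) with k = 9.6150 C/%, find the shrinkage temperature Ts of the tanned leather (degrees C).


Offered = pelt * offer_pct / 100 = 28.0210 * 2.9240 / 100 = 0.8193 kg
Uptake = offered - residual = 0.8193 - 0.2999 = 0.5194 kg
Cr2O3% on pelt = uptake / pelt * 100 = 0.5194 / 28.0210 * 100 = 1.8537 %
Ts = 80 + k * Cr2O3% = 80 + 9.6150 * 1.8537 = 97.8236 C
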